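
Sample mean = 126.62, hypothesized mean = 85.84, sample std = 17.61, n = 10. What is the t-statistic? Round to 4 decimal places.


t = (xbar - mu0) / (s/sqrt(n))
xbar - mu0 = 126.62 - 85.84 = 40.78
sqrt(10) ≈ 3.16227766
s/sqrt(n) = 17.61 / 3.16227766 ≈ 5.56877096
t = 40.78 / 5.56877096 ≈ 7.322980

7.3230


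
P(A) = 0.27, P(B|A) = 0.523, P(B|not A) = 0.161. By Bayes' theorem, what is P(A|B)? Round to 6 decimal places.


P(A|B) = P(B|A)*P(A) / P(B), P(B) = P(B|A)*P(A) + P(B|not A)*P(not A)
P(B|A)*P(A) = 0.523 * 0.27 = 0.14121
P(B|not A)*P(not A) = 0.161 * 0.73 = 0.11753
P(B) = 0.14121 + 0.11753 = 0.25874
P(A|B) = 0.14121 / 0.25874 ≈ 0.54576022

0.545760


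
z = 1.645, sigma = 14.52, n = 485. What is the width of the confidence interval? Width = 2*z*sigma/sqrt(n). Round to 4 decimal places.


width = 2*z*sigma/sqrt(n)
2*z*sigma = 2 * 1.645 * 14.52 = 47.7708
sqrt(485) ≈ 22.022716
width = 47.7708 / 22.022716 ≈ 2.169160

2.1692


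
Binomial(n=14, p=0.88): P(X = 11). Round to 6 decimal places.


P = C(n,k) * p^k * (1-p)^(n-k)
C(14,11) = 364
p^k = 0.88^11 ≈ 0.2450809
(1-p)^(n-k) = 0.12^3 = 0.001728
P = 364 * 0.2450809 * 0.001728 ≈ 0.154154

0.154154


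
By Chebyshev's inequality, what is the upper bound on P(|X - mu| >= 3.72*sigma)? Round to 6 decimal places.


P <= 1/k^2
k^2 = 3.72^2 = 13.8384
1/k^2 = 1 / 13.8384 = 625/8649 ≈ 0.07226269

0.072263


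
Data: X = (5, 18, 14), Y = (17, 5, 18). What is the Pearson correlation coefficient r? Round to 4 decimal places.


r = sum((xi-xbar)(yi-ybar)) / sqrt(sum((xi-xbar)^2) * sum((yi-ybar)^2))
n = 3, xbar = 37/3 ≈ 12.333333, ybar = 40/3 ≈ 13.333333
Sxy = sum((xi-xbar)(yi-ybar)) = -199/3 ≈ -66.333333
Sxx = sum((xi-xbar)^2) = 266/3 ≈ 88.666667
Syy = sum((yi-ybar)^2) = 314/3 ≈ 104.666667
sqrt(Sxx*Syy) ≈ 96.335063
r = Sxy / sqrt(Sxx*Syy) = -66.333333 / 96.335063 ≈ -0.688569

-0.6886


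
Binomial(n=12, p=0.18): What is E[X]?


E[X] = n*p = 12 * 0.18 = 2.16

2.16


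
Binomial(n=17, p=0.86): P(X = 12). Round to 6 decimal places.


P = C(n,k) * p^k * (1-p)^(n-k)
C(17,12) = 6188
p^k = 0.86^12 ≈ 0.1636746
(1-p)^(n-k) = 0.14^5 = 0.0000537824
P = 6188 * 0.1636746 * 0.0000537824 ≈ 0.054472

0.054472


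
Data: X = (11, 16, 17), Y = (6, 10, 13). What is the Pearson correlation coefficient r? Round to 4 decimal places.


r = sum((xi-xbar)(yi-ybar)) / sqrt(sum((xi-xbar)^2) * sum((yi-ybar)^2))
n = 3, xbar = 44/3 ≈ 14.666667, ybar = 29/3 ≈ 9.666667
Sxy = sum((xi-xbar)(yi-ybar)) = 65/3 ≈ 21.666667
Sxx = sum((xi-xbar)^2) = 62/3 ≈ 20.666667
Syy = sum((yi-ybar)^2) = 74/3 ≈ 24.666667
sqrt(Sxx*Syy) ≈ 22.578259
r = Sxy / sqrt(Sxx*Syy) = 21.666667 / 22.578259 ≈ 0.959625

0.9596


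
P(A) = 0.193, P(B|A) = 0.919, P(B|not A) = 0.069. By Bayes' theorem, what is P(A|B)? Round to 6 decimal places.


P(A|B) = P(B|A)*P(A) / P(B), P(B) = P(B|A)*P(A) + P(B|not A)*P(not A)
P(B|A)*P(A) = 0.919 * 0.193 = 0.177367
P(B|not A)*P(not A) = 0.069 * 0.807 = 0.055683
P(B) = 0.177367 + 0.055683 = 0.23305
P(A|B) = 0.177367 / 0.23305 ≈ 0.76106844

0.761068


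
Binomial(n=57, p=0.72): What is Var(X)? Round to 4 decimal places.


Var = n*p*(1-p) = 57 * 0.72 * 0.28 = 11.4912

11.4912


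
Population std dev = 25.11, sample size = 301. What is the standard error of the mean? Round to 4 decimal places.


SE = sigma / sqrt(n)
sqrt(301) ≈ 17.349352
SE = 25.11 / 17.349352 ≈ 1.447316

1.4473


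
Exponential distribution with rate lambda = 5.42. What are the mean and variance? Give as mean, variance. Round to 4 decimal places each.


mean = 1/lam, var = 1/lam^2
mean = 1 / 5.42 = 50/271 ≈ 0.184502
lam^2 = 5.42^2 = 29.3764
var = 1 / 29.3764 ≈ 0.034041

0.1845, 0.0340


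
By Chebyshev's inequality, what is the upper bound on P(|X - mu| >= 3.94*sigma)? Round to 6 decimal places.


P <= 1/k^2
k^2 = 3.94^2 = 15.5236
1/k^2 = 1 / 15.5236 ≈ 0.06441805

0.064418


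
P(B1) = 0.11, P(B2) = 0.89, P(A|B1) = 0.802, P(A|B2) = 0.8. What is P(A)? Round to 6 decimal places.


P(A) = P(A|B1)*P(B1) + P(A|B2)*P(B2)
P(A|B1)*P(B1) = 0.802 * 0.11 = 0.08822
P(A|B2)*P(B2) = 0.8 * 0.89 = 0.712
P(A) = 0.08822 + 0.712 = 0.80022

0.800220


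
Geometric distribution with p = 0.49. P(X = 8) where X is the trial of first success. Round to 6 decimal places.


P = (1-p)^(k-1) * p
(1-p)^(k-1) = 0.51^7 ≈ 0.008974107
P = 0.008974107 * 0.49 ≈ 0.004397312

0.004397


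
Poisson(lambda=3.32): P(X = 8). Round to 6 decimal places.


P = e^(-lam) * lam^k / k!
e^(-3.32) ≈ 0.03615283
lam^k = 3.32^8 ≈ 14760.622373
k! = 8! = 40320
P = 0.03615283 * 14760.622373 / 40320 ≈ 0.013235

0.013235


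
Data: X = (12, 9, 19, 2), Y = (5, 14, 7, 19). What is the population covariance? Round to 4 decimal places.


Cov = (1/n)*sum((xi-xbar)(yi-ybar))
n = 4, xbar = 42/4 = 10.5, ybar = 45/4 = 11.25
sum((xi-xbar)(yi-ybar)) = -115.5
Cov = -115.5 / 4 = -28.875

-28.8750


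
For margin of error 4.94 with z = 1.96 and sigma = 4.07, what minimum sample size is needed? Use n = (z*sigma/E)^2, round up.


z*sigma/E = 1.96 * 4.07 / 4.94 ≈ 1.614818
(z*sigma/E)^2 ≈ 2.607637
round up: n = 3

3


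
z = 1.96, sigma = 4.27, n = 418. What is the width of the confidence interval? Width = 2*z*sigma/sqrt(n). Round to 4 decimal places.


width = 2*z*sigma/sqrt(n)
2*z*sigma = 2 * 1.96 * 4.27 = 16.7384
sqrt(418) ≈ 20.445048
width = 16.7384 / 20.445048 ≈ 0.818702

0.8187


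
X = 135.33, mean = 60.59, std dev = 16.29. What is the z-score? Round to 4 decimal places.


z = (X - mu) / sigma
X - mu = 135.33 - 60.59 = 74.74
z = 74.74 / 16.29 = 7474/1629 ≈ 4.588091

4.5881


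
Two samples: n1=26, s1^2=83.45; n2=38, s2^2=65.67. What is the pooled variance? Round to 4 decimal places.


sp^2 = ((n1-1)*s1^2 + (n2-1)*s2^2)/(n1+n2-2)
(n1-1)*s1^2 = 25 * 83.45 = 2086.25
(n2-1)*s2^2 = 37 * 65.67 = 2429.79
numerator = 2086.25 + 2429.79 = 4516.04
n1+n2-2 = 62
sp^2 = 4516.04 / 62 = 112901/1550 ≈ 72.839355

72.8394


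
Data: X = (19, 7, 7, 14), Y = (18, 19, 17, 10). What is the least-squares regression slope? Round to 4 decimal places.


b = sum((xi-xbar)(yi-ybar)) / sum((xi-xbar)^2)
n = 4, xbar = 47/4 = 11.75, ybar = 64/4 = 16
Sxy = sum((xi-xbar)(yi-ybar)) = -18
Sxx = sum((xi-xbar)^2) = 102.75
b = Sxy / Sxx = -24/137 ≈ -0.175182

-0.1752


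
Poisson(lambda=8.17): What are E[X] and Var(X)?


E[X] = Var(X) = lambda = 8.17

8.17, 8.17


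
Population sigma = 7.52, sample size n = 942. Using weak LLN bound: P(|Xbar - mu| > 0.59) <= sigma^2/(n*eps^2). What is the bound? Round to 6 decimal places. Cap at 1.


bound = min(1, sigma^2/(n*eps^2))
sigma^2 = 7.52^2 = 56.5504
n*eps^2 = 942 * 0.59^2 = 942 * 0.3481 = 327.9102
sigma^2/(n*eps^2) = 56.5504 / 327.9102 ≈ 0.17245697

0.172457


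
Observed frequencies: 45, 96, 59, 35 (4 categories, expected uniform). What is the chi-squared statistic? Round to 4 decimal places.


chi2 = sum((O-E)^2/E), E = total/4
total = 235, E = 235/4 = 58.75
(45 - 58.75)^2 / 58.75 = 189.0625 / 58.75 = 605/188 ≈ 3.218085
(96 - 58.75)^2 / 58.75 = 1387.5625 / 58.75 = 22201/940 ≈ 23.618085
(59 - 58.75)^2 / 58.75 = 0.0625 / 58.75 = 1/940 ≈ 0.001064
(35 - 58.75)^2 / 58.75 = 564.0625 / 58.75 = 1805/188 ≈ 9.601064
chi2 = 8563/235 ≈ 36.438298

36.4383


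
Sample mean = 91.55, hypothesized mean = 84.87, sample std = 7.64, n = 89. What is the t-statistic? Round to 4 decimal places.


t = (xbar - mu0) / (s/sqrt(n))
xbar - mu0 = 91.55 - 84.87 = 6.68
sqrt(89) ≈ 9.43398113
s/sqrt(n) = 7.64 / 9.43398113 ≈ 0.80983838
t = 6.68 / 0.80983838 ≈ 8.248559

8.2486


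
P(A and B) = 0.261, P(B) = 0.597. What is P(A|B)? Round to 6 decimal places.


P(A|B) = P(A and B) / P(B) = 0.261 / 0.597 = 87/199 ≈ 0.43718593

0.437186


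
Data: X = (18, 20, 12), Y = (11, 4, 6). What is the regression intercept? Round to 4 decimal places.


a = ybar - b*xbar, where b = sum((xi-xbar)(yi-ybar)) / sum((xi-xbar)^2)
n = 3, xbar = 50/3 ≈ 16.666667, ybar = 21/3 = 7
Sxy = sum((xi-xbar)(yi-ybar)) = 0
Sxx = sum((xi-xbar)^2) = 104/3 ≈ 34.666667
b = Sxy / Sxx = 0
a = 7 - 0 * 16.666667 = 7

7.0000


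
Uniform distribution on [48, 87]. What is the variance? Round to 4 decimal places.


Var = (b-a)^2 / 12
(b-a)^2 = (87 - 48)^2 = 1521
Var = 1521/12 = 126.75

126.7500


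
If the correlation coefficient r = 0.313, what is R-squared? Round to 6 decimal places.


R^2 = r^2 = (0.313)^2 = 0.097969

0.097969


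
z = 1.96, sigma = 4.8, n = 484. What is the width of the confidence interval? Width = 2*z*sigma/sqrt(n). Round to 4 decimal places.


width = 2*z*sigma/sqrt(n)
2*z*sigma = 2 * 1.96 * 4.8 = 18.816
sqrt(484) = 22
width = 18.816 / 22 = 1176/1375 ≈ 0.855273

0.8553


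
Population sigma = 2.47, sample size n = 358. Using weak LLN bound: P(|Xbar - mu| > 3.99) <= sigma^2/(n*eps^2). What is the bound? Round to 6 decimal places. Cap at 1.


bound = min(1, sigma^2/(n*eps^2))
sigma^2 = 2.47^2 = 6.1009
n*eps^2 = 358 * 3.99^2 = 358 * 15.9201 = 5699.3958
sigma^2/(n*eps^2) = 6.1009 / 5699.3958 ≈ 0.00107045

0.001070


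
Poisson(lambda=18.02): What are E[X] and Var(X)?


E[X] = Var(X) = lambda = 18.02

18.02, 18.02


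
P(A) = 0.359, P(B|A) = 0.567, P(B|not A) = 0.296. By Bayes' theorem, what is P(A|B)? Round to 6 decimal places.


P(A|B) = P(B|A)*P(A) / P(B), P(B) = P(B|A)*P(A) + P(B|not A)*P(not A)
P(B|A)*P(A) = 0.567 * 0.359 = 0.203553
P(B|not A)*P(not A) = 0.296 * 0.641 = 0.189736
P(B) = 0.203553 + 0.189736 = 0.393289
P(A|B) = 0.203553 / 0.393289 ≈ 0.51756596

0.517566


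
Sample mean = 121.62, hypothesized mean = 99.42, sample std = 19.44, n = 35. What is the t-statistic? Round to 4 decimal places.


t = (xbar - mu0) / (s/sqrt(n))
xbar - mu0 = 121.62 - 99.42 = 22.2
sqrt(35) ≈ 5.91607978
s/sqrt(n) = 19.44 / 5.91607978 ≈ 3.28595974
t = 22.2 / 3.28595974 ≈ 6.756017

6.7560


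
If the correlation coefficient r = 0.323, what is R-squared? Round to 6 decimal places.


R^2 = r^2 = (0.323)^2 = 0.104329

0.104329


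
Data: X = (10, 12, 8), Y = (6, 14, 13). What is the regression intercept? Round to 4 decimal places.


a = ybar - b*xbar, where b = sum((xi-xbar)(yi-ybar)) / sum((xi-xbar)^2)
n = 3, xbar = 30/3 = 10, ybar = 33/3 = 11
Sxy = sum((xi-xbar)(yi-ybar)) = 2
Sxx = sum((xi-xbar)^2) = 8
b = Sxy / Sxx = 0.25
a = 11 - 0.25 * 10 = 8.5

8.5000


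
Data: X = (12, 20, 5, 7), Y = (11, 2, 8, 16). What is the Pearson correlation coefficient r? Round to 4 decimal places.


r = sum((xi-xbar)(yi-ybar)) / sqrt(sum((xi-xbar)^2) * sum((yi-ybar)^2))
n = 4, xbar = 44/4 = 11, ybar = 37/4 = 9.25
Sxy = sum((xi-xbar)(yi-ybar)) = -83
Sxx = sum((xi-xbar)^2) = 134
Syy = sum((yi-ybar)^2) = 102.75
sqrt(Sxx*Syy) ≈ 117.339252
r = Sxy / sqrt(Sxx*Syy) = -83 / 117.339252 ≈ -0.707351

-0.7074


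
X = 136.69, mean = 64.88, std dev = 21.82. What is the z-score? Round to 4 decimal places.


z = (X - mu) / sigma
X - mu = 136.69 - 64.88 = 71.81
z = 71.81 / 21.82 = 7181/2182 ≈ 3.291017

3.2910


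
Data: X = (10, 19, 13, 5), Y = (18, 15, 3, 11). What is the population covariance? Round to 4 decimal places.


Cov = (1/n)*sum((xi-xbar)(yi-ybar))
n = 4, xbar = 47/4 = 11.75, ybar = 47/4 = 11.75
sum((xi-xbar)(yi-ybar)) = 6.75
Cov = 6.75 / 4 = 1.6875

1.6875


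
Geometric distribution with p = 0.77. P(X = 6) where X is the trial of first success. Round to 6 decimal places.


P = (1-p)^(k-1) * p
(1-p)^(k-1) = 0.23^5 = 0.0006436343
P = 0.0006436343 * 0.77 ≈ 0.0004955984

0.000496


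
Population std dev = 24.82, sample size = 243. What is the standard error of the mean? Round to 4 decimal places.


SE = sigma / sqrt(n)
sqrt(243) ≈ 15.588457
SE = 24.82 / 15.588457 ≈ 1.592204

1.5922


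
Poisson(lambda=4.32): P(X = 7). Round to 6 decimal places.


P = e^(-lam) * lam^k / k!
e^(-4.32) ≈ 0.01329988
lam^k = 4.32^7 ≈ 28079.296820
k! = 7! = 5040
P = 0.01329988 * 28079.296820 / 5040 ≈ 0.074097

0.074097


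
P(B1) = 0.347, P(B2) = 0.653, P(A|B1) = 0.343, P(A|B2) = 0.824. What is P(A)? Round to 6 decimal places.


P(A) = P(A|B1)*P(B1) + P(A|B2)*P(B2)
P(A|B1)*P(B1) = 0.343 * 0.347 = 0.119021
P(A|B2)*P(B2) = 0.824 * 0.653 = 0.538072
P(A) = 0.119021 + 0.538072 = 0.657093

0.657093


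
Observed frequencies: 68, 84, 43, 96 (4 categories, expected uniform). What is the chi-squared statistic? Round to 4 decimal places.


chi2 = sum((O-E)^2/E), E = total/4
total = 291, E = 291/4 = 72.75
(68 - 72.75)^2 / 72.75 = 22.5625 / 72.75 = 361/1164 ≈ 0.310137
(84 - 72.75)^2 / 72.75 = 126.5625 / 72.75 = 675/388 ≈ 1.739691
(43 - 72.75)^2 / 72.75 = 885.0625 / 72.75 = 14161/1164 ≈ 12.165808
(96 - 72.75)^2 / 72.75 = 540.5625 / 72.75 = 2883/388 ≈ 7.430412
chi2 = 6299/291 ≈ 21.646048

21.6460


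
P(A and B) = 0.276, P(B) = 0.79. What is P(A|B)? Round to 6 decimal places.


P(A|B) = P(A and B) / P(B) = 0.276 / 0.79 = 138/395 ≈ 0.34936709

0.349367


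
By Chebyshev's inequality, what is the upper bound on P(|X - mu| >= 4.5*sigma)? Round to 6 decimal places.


P <= 1/k^2
k^2 = 4.5^2 = 20.25
1/k^2 = 1 / 20.25 = 4/81 ≈ 0.04938272

0.049383


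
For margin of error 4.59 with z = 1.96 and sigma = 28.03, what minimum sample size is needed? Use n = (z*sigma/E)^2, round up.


z*sigma/E = 1.96 * 28.03 / 4.59 ≈ 11.969237
(z*sigma/E)^2 ≈ 143.262646
round up: n = 144

144


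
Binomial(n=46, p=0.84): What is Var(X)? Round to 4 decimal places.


Var = n*p*(1-p) = 46 * 0.84 * 0.16 = 6.1824

6.1824


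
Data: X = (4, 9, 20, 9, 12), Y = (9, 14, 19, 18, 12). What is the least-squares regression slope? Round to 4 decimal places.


b = sum((xi-xbar)(yi-ybar)) / sum((xi-xbar)^2)
n = 5, xbar = 54/5 = 10.8, ybar = 72/5 = 14.4
Sxy = sum((xi-xbar)(yi-ybar)) = 70.4
Sxx = sum((xi-xbar)^2) = 138.8
b = Sxy / Sxx = 176/347 ≈ 0.507205

0.5072


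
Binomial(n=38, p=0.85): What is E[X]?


E[X] = n*p = 38 * 0.85 = 32.3

32.3


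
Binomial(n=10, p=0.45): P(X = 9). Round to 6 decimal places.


P = C(n,k) * p^k * (1-p)^(n-k)
C(10,9) = 10
p^k = 0.45^9 ≈ 0.0007566806
(1-p)^(n-k) = 0.55^1 = 0.55
P = 10 * 0.0007566806 * 0.55 ≈ 0.004162

0.004162


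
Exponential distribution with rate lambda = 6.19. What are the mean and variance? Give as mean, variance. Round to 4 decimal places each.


mean = 1/lam, var = 1/lam^2
mean = 1 / 6.19 = 100/619 ≈ 0.161551
lam^2 = 6.19^2 = 38.3161
var = 1 / 38.3161 ≈ 0.026099

0.1616, 0.0261


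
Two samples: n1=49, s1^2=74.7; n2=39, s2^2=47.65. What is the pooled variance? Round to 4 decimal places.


sp^2 = ((n1-1)*s1^2 + (n2-1)*s2^2)/(n1+n2-2)
(n1-1)*s1^2 = 48 * 74.7 = 3585.6
(n2-1)*s2^2 = 38 * 47.65 = 1810.7
numerator = 3585.6 + 1810.7 = 5396.3
n1+n2-2 = 86
sp^2 = 5396.3 / 86 = 53963/860 ≈ 62.747674

62.7477


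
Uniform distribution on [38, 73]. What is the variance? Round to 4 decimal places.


Var = (b-a)^2 / 12
(b-a)^2 = (73 - 38)^2 = 1225
Var = 1225/12 ≈ 102.083333

102.0833


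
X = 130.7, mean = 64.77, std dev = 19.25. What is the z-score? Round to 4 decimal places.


z = (X - mu) / sigma
X - mu = 130.7 - 64.77 = 65.93
z = 65.93 / 19.25 = 6593/1925 ≈ 3.424935

3.4249


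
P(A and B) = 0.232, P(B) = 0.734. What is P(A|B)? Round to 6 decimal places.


P(A|B) = P(A and B) / P(B) = 0.232 / 0.734 = 116/367 ≈ 0.31607629

0.316076


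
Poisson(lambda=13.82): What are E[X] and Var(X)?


E[X] = Var(X) = lambda = 13.82

13.82, 13.82


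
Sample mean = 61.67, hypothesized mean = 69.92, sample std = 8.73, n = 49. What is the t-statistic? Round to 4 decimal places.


t = (xbar - mu0) / (s/sqrt(n))
xbar - mu0 = 61.67 - 69.92 = -8.25
sqrt(49) = 7
s/sqrt(n) = 8.73 / 7 = 873/700 ≈ 1.24714286
t = -8.25 / 1.24714286 = -1925/291 ≈ -6.615120

-6.6151


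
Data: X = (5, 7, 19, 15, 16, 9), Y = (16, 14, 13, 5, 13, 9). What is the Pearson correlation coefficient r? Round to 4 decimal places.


r = sum((xi-xbar)(yi-ybar)) / sqrt(sum((xi-xbar)^2) * sum((yi-ybar)^2))
n = 6, xbar = 71/6 ≈ 11.833333, ybar = 70/6 = 35/3 ≈ 11.666667
Sxy = sum((xi-xbar)(yi-ybar)) = -118/3 ≈ -39.333333
Sxx = sum((xi-xbar)^2) = 941/6 ≈ 156.833333
Syy = sum((yi-ybar)^2) = 238/3 ≈ 79.333333
sqrt(Sxx*Syy) ≈ 111.544211
r = Sxy / sqrt(Sxx*Syy) = -39.333333 / 111.544211 ≈ -0.352625

-0.3526


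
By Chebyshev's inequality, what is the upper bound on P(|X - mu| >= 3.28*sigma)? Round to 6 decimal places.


P <= 1/k^2
k^2 = 3.28^2 = 10.7584
1/k^2 = 1 / 10.7584 = 625/6724 ≈ 0.09295062

0.092951


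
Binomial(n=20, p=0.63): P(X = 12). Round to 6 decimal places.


P = C(n,k) * p^k * (1-p)^(n-k)
C(20,12) = 125970
p^k = 0.63^12 ≈ 0.003909188
(1-p)^(n-k) = 0.37^8 ≈ 0.0003512479
P = 125970 * 0.003909188 * 0.0003512479 ≈ 0.172969

0.172969


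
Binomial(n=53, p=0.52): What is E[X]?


E[X] = n*p = 53 * 0.52 = 27.56

27.56


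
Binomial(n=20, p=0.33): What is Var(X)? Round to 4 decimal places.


Var = n*p*(1-p) = 20 * 0.33 * 0.67 = 4.422

4.4220


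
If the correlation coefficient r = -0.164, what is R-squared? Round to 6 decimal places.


R^2 = r^2 = (-0.164)^2 = 0.026896

0.026896


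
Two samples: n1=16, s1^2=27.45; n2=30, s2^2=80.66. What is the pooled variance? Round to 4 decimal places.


sp^2 = ((n1-1)*s1^2 + (n2-1)*s2^2)/(n1+n2-2)
(n1-1)*s1^2 = 15 * 27.45 = 411.75
(n2-1)*s2^2 = 29 * 80.66 = 2339.14
numerator = 411.75 + 2339.14 = 2750.89
n1+n2-2 = 44
sp^2 = 2750.89 / 44 = 275089/4400 ≈ 62.520227

62.5202


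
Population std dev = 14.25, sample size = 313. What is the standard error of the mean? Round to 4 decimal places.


SE = sigma / sqrt(n)
sqrt(313) ≈ 17.691806
SE = 14.25 / 17.691806 ≈ 0.805458

0.8055


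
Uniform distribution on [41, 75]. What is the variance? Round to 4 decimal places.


Var = (b-a)^2 / 12
(b-a)^2 = (75 - 41)^2 = 1156
Var = 1156/12 ≈ 96.333333

96.3333


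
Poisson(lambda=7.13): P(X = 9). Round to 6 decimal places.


P = e^(-lam) * lam^k / k!
e^(-7.13) ≈ 0.0008007194
lam^k = 7.13^9 ≈ 47621795.822769
k! = 9! = 362880
P = 0.0008007194 * 47621795.822769 / 362880 ≈ 0.105081

0.105081


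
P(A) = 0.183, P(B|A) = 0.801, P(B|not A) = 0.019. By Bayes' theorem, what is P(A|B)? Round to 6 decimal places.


P(A|B) = P(B|A)*P(A) / P(B), P(B) = P(B|A)*P(A) + P(B|not A)*P(not A)
P(B|A)*P(A) = 0.801 * 0.183 = 0.146583
P(B|not A)*P(not A) = 0.019 * 0.817 = 0.015523
P(B) = 0.146583 + 0.015523 = 0.162106
P(A|B) = 0.146583 / 0.162106 ≈ 0.90424167

0.904242


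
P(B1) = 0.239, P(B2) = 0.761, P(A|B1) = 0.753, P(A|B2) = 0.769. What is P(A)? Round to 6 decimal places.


P(A) = P(A|B1)*P(B1) + P(A|B2)*P(B2)
P(A|B1)*P(B1) = 0.753 * 0.239 = 0.179967
P(A|B2)*P(B2) = 0.769 * 0.761 = 0.585209
P(A) = 0.179967 + 0.585209 = 0.765176

0.765176


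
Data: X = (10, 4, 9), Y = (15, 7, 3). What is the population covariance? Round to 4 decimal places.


Cov = (1/n)*sum((xi-xbar)(yi-ybar))
n = 3, xbar = 23/3 ≈ 7.666667, ybar = 25/3 ≈ 8.333333
sum((xi-xbar)(yi-ybar)) = 40/3 ≈ 13.333333
Cov = 13.333333 / 3 = 40/9 ≈ 4.444444

4.4444


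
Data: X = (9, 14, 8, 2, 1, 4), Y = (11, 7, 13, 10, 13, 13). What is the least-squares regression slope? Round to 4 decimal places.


b = sum((xi-xbar)(yi-ybar)) / sum((xi-xbar)^2)
n = 6, xbar = 38/6 = 19/3 ≈ 6.333333, ybar = 67/6 ≈ 11.166667
Sxy = sum((xi-xbar)(yi-ybar)) = -115/3 ≈ -38.333333
Sxx = sum((xi-xbar)^2) = 364/3 ≈ 121.333333
b = Sxy / Sxx = -115/364 ≈ -0.315934

-0.3159


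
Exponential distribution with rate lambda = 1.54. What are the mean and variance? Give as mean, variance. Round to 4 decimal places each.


mean = 1/lam, var = 1/lam^2
mean = 1 / 1.54 = 50/77 ≈ 0.649351
lam^2 = 1.54^2 = 2.3716
var = 1 / 2.3716 = 2500/5929 ≈ 0.421656

0.6494, 0.4217


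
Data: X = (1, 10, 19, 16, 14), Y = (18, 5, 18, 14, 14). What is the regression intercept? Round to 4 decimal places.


a = ybar - b*xbar, where b = sum((xi-xbar)(yi-ybar)) / sum((xi-xbar)^2)
n = 5, xbar = 60/5 = 12, ybar = 69/5 = 13.8
Sxy = sum((xi-xbar)(yi-ybar)) = 2
Sxx = sum((xi-xbar)^2) = 194
b = Sxy / Sxx = 1/97 ≈ 0.010309
a = 13.8 - 0.010309 * 12 = 6633/485 ≈ 13.676289

13.6763


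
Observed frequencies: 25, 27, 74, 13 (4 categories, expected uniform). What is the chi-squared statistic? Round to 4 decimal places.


chi2 = sum((O-E)^2/E), E = total/4
total = 139, E = 139/4 = 34.75
(25 - 34.75)^2 / 34.75 = 95.0625 / 34.75 = 1521/556 ≈ 2.735612
(27 - 34.75)^2 / 34.75 = 60.0625 / 34.75 = 961/556 ≈ 1.728417
(74 - 34.75)^2 / 34.75 = 1540.5625 / 34.75 = 24649/556 ≈ 44.332734
(13 - 34.75)^2 / 34.75 = 473.0625 / 34.75 = 7569/556 ≈ 13.613309
chi2 = 8675/139 ≈ 62.410072

62.4101


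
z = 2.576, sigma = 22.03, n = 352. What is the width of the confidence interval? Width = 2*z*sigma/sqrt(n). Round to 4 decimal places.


width = 2*z*sigma/sqrt(n)
2*z*sigma = 2 * 2.576 * 22.03 = 113.49856
sqrt(352) ≈ 18.761663
width = 113.49856 / 18.761663 ≈ 6.049494

6.0495


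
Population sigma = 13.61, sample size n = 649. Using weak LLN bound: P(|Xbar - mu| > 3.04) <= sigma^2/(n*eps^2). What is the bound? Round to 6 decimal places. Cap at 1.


bound = min(1, sigma^2/(n*eps^2))
sigma^2 = 13.61^2 = 185.2321
n*eps^2 = 649 * 3.04^2 = 649 * 9.2416 = 5997.7984
sigma^2/(n*eps^2) = 185.2321 / 5997.7984 ≈ 0.03088335

0.030883


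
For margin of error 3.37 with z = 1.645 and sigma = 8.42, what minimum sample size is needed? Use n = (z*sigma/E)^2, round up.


z*sigma/E = 1.645 * 8.42 / 3.37 ≈ 4.110059
(z*sigma/E)^2 ≈ 16.892588
round up: n = 17

17


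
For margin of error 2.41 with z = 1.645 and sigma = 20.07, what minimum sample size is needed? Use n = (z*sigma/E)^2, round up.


z*sigma/E = 1.645 * 20.07 / 2.41 ≈ 13.699232
(z*sigma/E)^2 ≈ 187.668967
round up: n = 188

188


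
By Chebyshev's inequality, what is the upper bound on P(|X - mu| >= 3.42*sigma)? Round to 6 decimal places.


P <= 1/k^2
k^2 = 3.42^2 = 11.6964
1/k^2 = 1 / 11.6964 ≈ 0.08549639

0.085496


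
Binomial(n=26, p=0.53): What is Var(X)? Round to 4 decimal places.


Var = n*p*(1-p) = 26 * 0.53 * 0.47 = 6.4766

6.4766


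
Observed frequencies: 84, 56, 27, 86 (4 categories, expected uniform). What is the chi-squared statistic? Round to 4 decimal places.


chi2 = sum((O-E)^2/E), E = total/4
total = 253, E = 253/4 = 63.25
(84 - 63.25)^2 / 63.25 = 430.5625 / 63.25 = 6889/1012 ≈ 6.807312
(56 - 63.25)^2 / 63.25 = 52.5625 / 63.25 = 841/1012 ≈ 0.831028
(27 - 63.25)^2 / 63.25 = 1314.0625 / 63.25 = 21025/1012 ≈ 20.775692
(86 - 63.25)^2 / 63.25 = 517.5625 / 63.25 = 8281/1012 ≈ 8.182806
chi2 = 9259/253 ≈ 36.596838

36.5968


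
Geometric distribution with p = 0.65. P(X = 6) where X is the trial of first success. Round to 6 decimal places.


P = (1-p)^(k-1) * p
(1-p)^(k-1) = 0.35^5 ≈ 0.005252188
P = 0.005252188 * 0.65 ≈ 0.003413922

0.003414


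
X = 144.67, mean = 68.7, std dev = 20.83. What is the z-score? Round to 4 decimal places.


z = (X - mu) / sigma
X - mu = 144.67 - 68.7 = 75.97
z = 75.97 / 20.83 = 7597/2083 ≈ 3.647144

3.6471


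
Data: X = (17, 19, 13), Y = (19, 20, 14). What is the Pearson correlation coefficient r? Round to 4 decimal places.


r = sum((xi-xbar)(yi-ybar)) / sqrt(sum((xi-xbar)^2) * sum((yi-ybar)^2))
n = 3, xbar = 49/3 ≈ 16.333333, ybar = 53/3 ≈ 17.666667
Sxy = sum((xi-xbar)(yi-ybar)) = 58/3 ≈ 19.333333
Sxx = sum((xi-xbar)^2) = 56/3 ≈ 18.666667
Syy = sum((yi-ybar)^2) = 62/3 ≈ 20.666667
sqrt(Sxx*Syy) ≈ 19.641226
r = Sxy / sqrt(Sxx*Syy) = 19.333333 / 19.641226 ≈ 0.984324

0.9843


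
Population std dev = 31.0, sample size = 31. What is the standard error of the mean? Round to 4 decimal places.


SE = sigma / sqrt(n)
sqrt(31) ≈ 5.567764
SE = 31.0 / 5.567764 ≈ 5.567764

5.5678


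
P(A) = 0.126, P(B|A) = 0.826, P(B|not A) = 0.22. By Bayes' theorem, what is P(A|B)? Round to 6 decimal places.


P(A|B) = P(B|A)*P(A) / P(B), P(B) = P(B|A)*P(A) + P(B|not A)*P(not A)
P(B|A)*P(A) = 0.826 * 0.126 = 0.104076
P(B|not A)*P(not A) = 0.22 * 0.874 = 0.19228
P(B) = 0.104076 + 0.19228 = 0.296356
P(A|B) = 0.104076 / 0.296356 ≈ 0.35118574

0.351186


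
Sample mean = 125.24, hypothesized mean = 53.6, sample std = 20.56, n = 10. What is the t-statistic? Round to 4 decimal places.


t = (xbar - mu0) / (s/sqrt(n))
xbar - mu0 = 125.24 - 53.6 = 71.64
sqrt(10) ≈ 3.16227766
s/sqrt(n) = 20.56 / 3.16227766 ≈ 6.50164287
t = 71.64 / 6.50164287 ≈ 11.018753

11.0188


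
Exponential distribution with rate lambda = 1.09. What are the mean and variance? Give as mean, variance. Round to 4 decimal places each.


mean = 1/lam, var = 1/lam^2
mean = 1 / 1.09 = 100/109 ≈ 0.917431
lam^2 = 1.09^2 = 1.1881
var = 1 / 1.1881 ≈ 0.841680

0.9174, 0.8417


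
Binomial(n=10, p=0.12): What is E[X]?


E[X] = n*p = 10 * 0.12 = 1.2

1.2


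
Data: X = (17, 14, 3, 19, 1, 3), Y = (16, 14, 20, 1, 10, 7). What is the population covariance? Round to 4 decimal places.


Cov = (1/n)*sum((xi-xbar)(yi-ybar))
n = 6, xbar = 57/6 = 9.5, ybar = 68/6 = 34/3 ≈ 11.333333
sum((xi-xbar)(yi-ybar)) = -68
Cov = -68 / 6 = -34/3 ≈ -11.333333

-11.3333


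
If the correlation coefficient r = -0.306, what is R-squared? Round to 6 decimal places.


R^2 = r^2 = (-0.306)^2 = 0.093636

0.093636


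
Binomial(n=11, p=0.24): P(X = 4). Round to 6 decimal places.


P = C(n,k) * p^k * (1-p)^(n-k)
C(11,4) = 330
p^k = 0.24^4 = 0.00331776
(1-p)^(n-k) = 0.76^7 ≈ 0.1464519
P = 330 * 0.00331776 * 0.1464519 ≈ 0.160344

0.160344


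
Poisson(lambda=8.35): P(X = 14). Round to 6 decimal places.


P = e^(-lam) * lam^k / k!
e^(-8.35) ≈ 0.0002363965
lam^k = 8.35^14 ≈ 8009596843375.863281
k! = 14! = 87178291200
P = 0.0002363965 * 8009596843375.863281 / 87178291200 ≈ 0.021719

0.021719


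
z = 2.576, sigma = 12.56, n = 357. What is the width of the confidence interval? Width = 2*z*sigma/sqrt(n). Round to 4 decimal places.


width = 2*z*sigma/sqrt(n)
2*z*sigma = 2 * 2.576 * 12.56 = 64.70912
sqrt(357) ≈ 18.894444
width = 64.70912 / 18.894444 ≈ 3.424770

3.4248


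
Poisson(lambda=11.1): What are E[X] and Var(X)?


E[X] = Var(X) = lambda = 11.1

11.1, 11.1


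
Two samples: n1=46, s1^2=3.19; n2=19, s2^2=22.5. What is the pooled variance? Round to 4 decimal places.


sp^2 = ((n1-1)*s1^2 + (n2-1)*s2^2)/(n1+n2-2)
(n1-1)*s1^2 = 45 * 3.19 = 143.55
(n2-1)*s2^2 = 18 * 22.5 = 405
numerator = 143.55 + 405 = 548.55
n1+n2-2 = 63
sp^2 = 548.55 / 63 = 1219/140 ≈ 8.707143

8.7071


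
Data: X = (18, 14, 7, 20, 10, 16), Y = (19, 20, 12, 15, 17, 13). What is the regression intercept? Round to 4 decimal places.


a = ybar - b*xbar, where b = sum((xi-xbar)(yi-ybar)) / sum((xi-xbar)^2)
n = 6, xbar = 85/6 ≈ 14.166667, ybar = 96/6 = 16
Sxy = sum((xi-xbar)(yi-ybar)) = 24
Sxx = sum((xi-xbar)^2) = 725/6 ≈ 120.833333
b = Sxy / Sxx = 144/725 ≈ 0.198621
a = 16 - 0.198621 * 14.166667 = 1912/145 ≈ 13.186207

13.1862


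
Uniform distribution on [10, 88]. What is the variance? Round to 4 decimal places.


Var = (b-a)^2 / 12
(b-a)^2 = (88 - 10)^2 = 6084
Var = 6084/12 = 507

507.0000


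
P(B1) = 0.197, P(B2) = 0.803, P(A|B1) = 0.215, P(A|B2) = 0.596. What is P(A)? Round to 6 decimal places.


P(A) = P(A|B1)*P(B1) + P(A|B2)*P(B2)
P(A|B1)*P(B1) = 0.215 * 0.197 = 0.042355
P(A|B2)*P(B2) = 0.596 * 0.803 = 0.478588
P(A) = 0.042355 + 0.478588 = 0.520943

0.520943


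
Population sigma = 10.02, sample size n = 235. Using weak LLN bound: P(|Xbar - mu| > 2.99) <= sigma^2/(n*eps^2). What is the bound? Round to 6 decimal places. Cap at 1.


bound = min(1, sigma^2/(n*eps^2))
sigma^2 = 10.02^2 = 100.4004
n*eps^2 = 235 * 2.99^2 = 235 * 8.9401 = 2100.9235
sigma^2/(n*eps^2) = 100.4004 / 2100.9235 ≈ 0.04778870

0.047789


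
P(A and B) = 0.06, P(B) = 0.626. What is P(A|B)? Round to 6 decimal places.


P(A|B) = P(A and B) / P(B) = 0.06 / 0.626 = 30/313 ≈ 0.09584665

0.095847


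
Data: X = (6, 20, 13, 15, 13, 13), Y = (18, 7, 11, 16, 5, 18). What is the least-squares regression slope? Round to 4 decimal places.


b = sum((xi-xbar)(yi-ybar)) / sum((xi-xbar)^2)
n = 6, xbar = 80/6 = 40/3 ≈ 13.333333, ybar = 75/6 = 12.5
Sxy = sum((xi-xbar)(yi-ybar)) = -70
Sxx = sum((xi-xbar)^2) = 304/3 ≈ 101.333333
b = Sxy / Sxx = -105/152 ≈ -0.690789

-0.6908


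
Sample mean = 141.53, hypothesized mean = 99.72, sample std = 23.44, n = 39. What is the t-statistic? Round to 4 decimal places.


t = (xbar - mu0) / (s/sqrt(n))
xbar - mu0 = 141.53 - 99.72 = 41.81
sqrt(39) ≈ 6.24499800
s/sqrt(n) = 23.44 / 6.24499800 ≈ 3.75340393
t = 41.81 / 3.75340393 ≈ 11.139222

11.1392


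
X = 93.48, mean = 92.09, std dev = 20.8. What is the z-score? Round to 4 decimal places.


z = (X - mu) / sigma
X - mu = 93.48 - 92.09 = 1.39
z = 1.39 / 20.8 = 139/2080 ≈ 0.066827

0.0668


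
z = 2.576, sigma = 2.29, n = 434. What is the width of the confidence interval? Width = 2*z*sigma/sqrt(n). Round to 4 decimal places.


width = 2*z*sigma/sqrt(n)
2*z*sigma = 2 * 2.576 * 2.29 = 11.79808
sqrt(434) ≈ 20.832667
width = 11.79808 / 20.832667 ≈ 0.566326

0.5663


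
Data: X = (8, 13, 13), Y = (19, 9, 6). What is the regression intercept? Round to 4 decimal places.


a = ybar - b*xbar, where b = sum((xi-xbar)(yi-ybar)) / sum((xi-xbar)^2)
n = 3, xbar = 34/3 ≈ 11.333333, ybar = 34/3 ≈ 11.333333
Sxy = sum((xi-xbar)(yi-ybar)) = -115/3 ≈ -38.333333
Sxx = sum((xi-xbar)^2) = 50/3 ≈ 16.666667
b = Sxy / Sxx = -2.3
a = 11.333333 - (-2.3) * 11.333333 = 37.4

37.4000


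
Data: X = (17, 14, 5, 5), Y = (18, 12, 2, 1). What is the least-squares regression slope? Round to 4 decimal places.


b = sum((xi-xbar)(yi-ybar)) / sum((xi-xbar)^2)
n = 4, xbar = 41/4 = 10.25, ybar = 33/4 = 8.25
Sxy = sum((xi-xbar)(yi-ybar)) = 150.75
Sxx = sum((xi-xbar)^2) = 114.75
b = Sxy / Sxx = 67/51 ≈ 1.313725

1.3137


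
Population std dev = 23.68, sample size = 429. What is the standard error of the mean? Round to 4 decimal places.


SE = sigma / sqrt(n)
sqrt(429) ≈ 20.712315
SE = 23.68 / 20.712315 ≈ 1.143281

1.1433


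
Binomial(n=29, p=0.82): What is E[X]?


E[X] = n*p = 29 * 0.82 = 23.78

23.78


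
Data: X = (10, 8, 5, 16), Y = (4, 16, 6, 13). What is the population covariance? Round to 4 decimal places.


Cov = (1/n)*sum((xi-xbar)(yi-ybar))
n = 4, xbar = 39/4 = 9.75, ybar = 39/4 = 9.75
sum((xi-xbar)(yi-ybar)) = 25.75
Cov = 25.75 / 4 = 6.4375

6.4375


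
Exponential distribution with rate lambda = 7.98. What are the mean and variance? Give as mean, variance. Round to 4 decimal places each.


mean = 1/lam, var = 1/lam^2
mean = 1 / 7.98 = 50/399 ≈ 0.125313
lam^2 = 7.98^2 = 63.6804
var = 1 / 63.6804 ≈ 0.015703

0.1253, 0.0157


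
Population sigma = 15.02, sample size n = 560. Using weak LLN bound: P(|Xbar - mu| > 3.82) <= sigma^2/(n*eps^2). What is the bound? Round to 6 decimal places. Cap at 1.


bound = min(1, sigma^2/(n*eps^2))
sigma^2 = 15.02^2 = 225.6004
n*eps^2 = 560 * 3.82^2 = 560 * 14.5924 = 8171.744
sigma^2/(n*eps^2) = 225.6004 / 8171.744 ≈ 0.02760737

0.027607


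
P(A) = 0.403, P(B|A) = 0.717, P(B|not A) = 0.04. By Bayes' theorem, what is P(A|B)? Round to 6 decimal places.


P(A|B) = P(B|A)*P(A) / P(B), P(B) = P(B|A)*P(A) + P(B|not A)*P(not A)
P(B|A)*P(A) = 0.717 * 0.403 = 0.288951
P(B|not A)*P(not A) = 0.04 * 0.597 = 0.02388
P(B) = 0.288951 + 0.02388 = 0.312831
P(A|B) = 0.288951 / 0.312831 ≈ 0.92366485

0.923665


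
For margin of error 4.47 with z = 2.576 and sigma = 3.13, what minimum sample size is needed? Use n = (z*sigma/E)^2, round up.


z*sigma/E = 2.576 * 3.13 / 4.47 ≈ 1.803776
(z*sigma/E)^2 ≈ 3.253609
round up: n = 4

4


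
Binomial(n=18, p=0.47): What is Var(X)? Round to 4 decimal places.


Var = n*p*(1-p) = 18 * 0.47 * 0.53 = 4.4838

4.4838


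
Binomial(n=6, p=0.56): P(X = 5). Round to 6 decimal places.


P = C(n,k) * p^k * (1-p)^(n-k)
C(6,5) = 6
p^k = 0.56^5 ≈ 0.05507318
(1-p)^(n-k) = 0.44^1 = 0.44
P = 6 * 0.05507318 * 0.44 ≈ 0.145393

0.145393


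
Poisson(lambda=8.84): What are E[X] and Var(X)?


E[X] = Var(X) = lambda = 8.84

8.84, 8.84


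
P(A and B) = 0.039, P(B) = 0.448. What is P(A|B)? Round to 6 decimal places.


P(A|B) = P(A and B) / P(B) = 0.039 / 0.448 = 39/448 ≈ 0.08705357

0.087054


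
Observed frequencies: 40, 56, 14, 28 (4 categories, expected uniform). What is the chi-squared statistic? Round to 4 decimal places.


chi2 = sum((O-E)^2/E), E = total/4
total = 138, E = 138/4 = 34.5
(40 - 34.5)^2 / 34.5 = 30.25 / 34.5 = 121/138 ≈ 0.876812
(56 - 34.5)^2 / 34.5 = 462.25 / 34.5 = 1849/138 ≈ 13.398551
(14 - 34.5)^2 / 34.5 = 420.25 / 34.5 = 1681/138 ≈ 12.181159
(28 - 34.5)^2 / 34.5 = 42.25 / 34.5 = 169/138 ≈ 1.224638
chi2 = 1910/69 ≈ 27.681159

27.6812


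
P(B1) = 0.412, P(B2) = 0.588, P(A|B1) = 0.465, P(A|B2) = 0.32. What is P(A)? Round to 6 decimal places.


P(A) = P(A|B1)*P(B1) + P(A|B2)*P(B2)
P(A|B1)*P(B1) = 0.465 * 0.412 = 0.19158
P(A|B2)*P(B2) = 0.32 * 0.588 = 0.18816
P(A) = 0.19158 + 0.18816 = 0.37974

0.379740


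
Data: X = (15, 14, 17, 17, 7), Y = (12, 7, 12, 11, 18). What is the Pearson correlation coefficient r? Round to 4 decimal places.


r = sum((xi-xbar)(yi-ybar)) / sqrt(sum((xi-xbar)^2) * sum((yi-ybar)^2))
n = 5, xbar = 70/5 = 14, ybar = 60/5 = 12
Sxy = sum((xi-xbar)(yi-ybar)) = -45
Sxx = sum((xi-xbar)^2) = 68
Syy = sum((yi-ybar)^2) = 62
sqrt(Sxx*Syy) ≈ 64.930732
r = Sxy / sqrt(Sxx*Syy) = -45 / 64.930732 ≈ -0.693046

-0.6930


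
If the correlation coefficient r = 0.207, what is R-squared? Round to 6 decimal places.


R^2 = r^2 = (0.207)^2 = 0.042849

0.042849


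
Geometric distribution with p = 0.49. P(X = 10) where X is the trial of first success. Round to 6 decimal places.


P = (1-p)^(k-1) * p
(1-p)^(k-1) = 0.51^9 ≈ 0.002334165
P = 0.002334165 * 0.49 ≈ 0.001143741

0.001144


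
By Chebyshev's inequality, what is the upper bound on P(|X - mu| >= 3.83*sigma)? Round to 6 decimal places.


P <= 1/k^2
k^2 = 3.83^2 = 14.6689
1/k^2 = 1 / 14.6689 ≈ 0.06817144

0.068171


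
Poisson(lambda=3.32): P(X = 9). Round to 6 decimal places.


P = e^(-lam) * lam^k / k!
e^(-3.32) ≈ 0.03615283
lam^k = 3.32^9 ≈ 49005.266277
k! = 9! = 362880
P = 0.03615283 * 49005.266277 / 362880 ≈ 0.004882

0.004882


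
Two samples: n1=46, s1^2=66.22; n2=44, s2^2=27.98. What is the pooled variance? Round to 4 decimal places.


sp^2 = ((n1-1)*s1^2 + (n2-1)*s2^2)/(n1+n2-2)
(n1-1)*s1^2 = 45 * 66.22 = 2979.9
(n2-1)*s2^2 = 43 * 27.98 = 1203.14
numerator = 2979.9 + 1203.14 = 4183.04
n1+n2-2 = 88
sp^2 = 4183.04 / 88 = 13072/275 ≈ 47.534545

47.5345


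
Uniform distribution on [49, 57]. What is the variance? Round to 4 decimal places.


Var = (b-a)^2 / 12
(b-a)^2 = (57 - 49)^2 = 64
Var = 64/12 ≈ 5.333333

5.3333


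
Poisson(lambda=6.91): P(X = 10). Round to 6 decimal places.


P = e^(-lam) * lam^k / k!
e^(-6.91) ≈ 0.0009977578
lam^k = 6.91^10 ≈ 248187825.359145
k! = 10! = 3628800
P = 0.0009977578 * 248187825.359145 / 3628800 ≈ 0.068241

0.068241


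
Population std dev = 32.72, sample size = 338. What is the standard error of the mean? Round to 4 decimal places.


SE = sigma / sqrt(n)
sqrt(338) ≈ 18.384776
SE = 32.72 / 18.384776 ≈ 1.779733

1.7797


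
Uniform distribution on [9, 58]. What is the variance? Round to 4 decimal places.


Var = (b-a)^2 / 12
(b-a)^2 = (58 - 9)^2 = 2401
Var = 2401/12 ≈ 200.083333

200.0833


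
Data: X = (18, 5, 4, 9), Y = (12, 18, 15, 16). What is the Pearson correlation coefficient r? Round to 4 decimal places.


r = sum((xi-xbar)(yi-ybar)) / sqrt(sum((xi-xbar)^2) * sum((yi-ybar)^2))
n = 4, xbar = 36/4 = 9, ybar = 61/4 = 15.25
Sxy = sum((xi-xbar)(yi-ybar)) = -39
Sxx = sum((xi-xbar)^2) = 122
Syy = sum((yi-ybar)^2) = 18.75
sqrt(Sxx*Syy) ≈ 47.827816
r = Sxy / sqrt(Sxx*Syy) = -39 / 47.827816 ≈ -0.815425

-0.8154


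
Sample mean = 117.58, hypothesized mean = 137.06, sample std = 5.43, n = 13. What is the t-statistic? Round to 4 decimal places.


t = (xbar - mu0) / (s/sqrt(n))
xbar - mu0 = 117.58 - 137.06 = -19.48
sqrt(13) ≈ 3.60555128
s/sqrt(n) = 5.43 / 3.60555128 ≈ 1.50601103
t = -19.48 / 1.50601103 ≈ -12.934832

-12.9348


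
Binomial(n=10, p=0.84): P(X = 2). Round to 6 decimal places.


P = C(n,k) * p^k * (1-p)^(n-k)
C(10,2) = 45
p^k = 0.84^2 = 0.7056
(1-p)^(n-k) = 0.16^8 ≈ 0.0000004294967
P = 45 * 0.7056 * 0.0000004294967 ≈ 0.000014

0.000014


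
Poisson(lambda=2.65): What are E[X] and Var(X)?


E[X] = Var(X) = lambda = 2.65

2.65, 2.65


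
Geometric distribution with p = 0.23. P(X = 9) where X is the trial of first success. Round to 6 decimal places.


P = (1-p)^(k-1) * p
(1-p)^(k-1) = 0.77^8 ≈ 0.1235736
P = 0.1235736 * 0.23 ≈ 0.02842193

0.028422


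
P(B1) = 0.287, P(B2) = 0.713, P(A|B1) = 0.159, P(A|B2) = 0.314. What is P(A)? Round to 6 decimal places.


P(A) = P(A|B1)*P(B1) + P(A|B2)*P(B2)
P(A|B1)*P(B1) = 0.159 * 0.287 = 0.045633
P(A|B2)*P(B2) = 0.314 * 0.713 = 0.223882
P(A) = 0.045633 + 0.223882 = 0.269515

0.269515


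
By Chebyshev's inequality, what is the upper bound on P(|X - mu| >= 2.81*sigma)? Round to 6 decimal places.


P <= 1/k^2
k^2 = 2.81^2 = 7.8961
1/k^2 = 1 / 7.8961 ≈ 0.12664480

0.126645


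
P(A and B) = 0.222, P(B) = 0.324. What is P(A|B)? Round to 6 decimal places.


P(A|B) = P(A and B) / P(B) = 0.222 / 0.324 = 37/54 ≈ 0.68518519

0.685185


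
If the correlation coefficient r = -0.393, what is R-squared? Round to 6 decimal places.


R^2 = r^2 = (-0.393)^2 = 0.154449

0.154449


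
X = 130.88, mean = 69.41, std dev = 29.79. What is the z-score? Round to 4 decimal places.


z = (X - mu) / sigma
X - mu = 130.88 - 69.41 = 61.47
z = 61.47 / 29.79 = 683/331 ≈ 2.063444

2.0634


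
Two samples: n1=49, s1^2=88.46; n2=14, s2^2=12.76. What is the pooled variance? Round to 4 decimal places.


sp^2 = ((n1-1)*s1^2 + (n2-1)*s2^2)/(n1+n2-2)
(n1-1)*s1^2 = 48 * 88.46 = 4246.08
(n2-1)*s2^2 = 13 * 12.76 = 165.88
numerator = 4246.08 + 165.88 = 4411.96
n1+n2-2 = 61
sp^2 = 4411.96 / 61 = 110299/1525 ≈ 72.327213

72.3272


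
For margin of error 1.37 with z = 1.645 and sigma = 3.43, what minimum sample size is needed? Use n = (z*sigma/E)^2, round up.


z*sigma/E = 1.645 * 3.43 / 1.37 ≈ 4.118504
(z*sigma/E)^2 ≈ 16.962072
round up: n = 17

17


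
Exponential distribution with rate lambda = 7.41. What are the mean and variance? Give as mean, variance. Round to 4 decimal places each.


mean = 1/lam, var = 1/lam^2
mean = 1 / 7.41 = 100/741 ≈ 0.134953
lam^2 = 7.41^2 = 54.9081
var = 1 / 54.9081 ≈ 0.018212

0.1350, 0.0182


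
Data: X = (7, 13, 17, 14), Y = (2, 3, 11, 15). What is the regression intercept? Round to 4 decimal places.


a = ybar - b*xbar, where b = sum((xi-xbar)(yi-ybar)) / sum((xi-xbar)^2)
n = 4, xbar = 51/4 = 12.75, ybar = 31/4 = 7.75
Sxy = sum((xi-xbar)(yi-ybar)) = 54.75
Sxx = sum((xi-xbar)^2) = 52.75
b = Sxy / Sxx = 219/211 ≈ 1.037915
a = 7.75 - 1.037915 * 12.75 = -1157/211 ≈ -5.483412

-5.4834


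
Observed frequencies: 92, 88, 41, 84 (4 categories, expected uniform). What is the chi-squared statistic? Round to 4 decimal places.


chi2 = sum((O-E)^2/E), E = total/4
total = 305, E = 305/4 = 76.25
(92 - 76.25)^2 / 76.25 = 248.0625 / 76.25 = 3969/1220 ≈ 3.253279
(88 - 76.25)^2 / 76.25 = 138.0625 / 76.25 = 2209/1220 ≈ 1.810656
(41 - 76.25)^2 / 76.25 = 1242.5625 / 76.25 = 19881/1220 ≈ 16.295902
(84 - 76.25)^2 / 76.25 = 60.0625 / 76.25 = 961/1220 ≈ 0.787705
chi2 = 1351/61 ≈ 22.147541

22.1475


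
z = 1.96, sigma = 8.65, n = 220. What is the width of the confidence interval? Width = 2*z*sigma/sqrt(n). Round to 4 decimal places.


width = 2*z*sigma/sqrt(n)
2*z*sigma = 2 * 1.96 * 8.65 = 33.908
sqrt(220) ≈ 14.832397
width = 33.908 / 14.832397 ≈ 2.286077

2.2861
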